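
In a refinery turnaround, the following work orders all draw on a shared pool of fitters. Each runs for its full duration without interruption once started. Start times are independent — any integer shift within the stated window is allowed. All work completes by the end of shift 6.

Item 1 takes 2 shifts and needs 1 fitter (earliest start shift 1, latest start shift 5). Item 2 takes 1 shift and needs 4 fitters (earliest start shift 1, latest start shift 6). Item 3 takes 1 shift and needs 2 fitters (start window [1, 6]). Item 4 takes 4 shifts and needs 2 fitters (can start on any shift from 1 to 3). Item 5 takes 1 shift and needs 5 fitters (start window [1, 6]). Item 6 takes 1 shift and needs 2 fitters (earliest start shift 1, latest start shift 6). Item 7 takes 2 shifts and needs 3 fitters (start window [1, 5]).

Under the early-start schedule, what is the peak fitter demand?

Early-start schedule: Item 1@1, Item 2@1, Item 3@1, Item 4@1, Item 5@1, Item 6@1, Item 7@1.
Load per shift: shift 1: 19, shift 2: 6, shift 3: 2, shift 4: 2, shift 5: 0, shift 6: 0.
Peak is 19.

19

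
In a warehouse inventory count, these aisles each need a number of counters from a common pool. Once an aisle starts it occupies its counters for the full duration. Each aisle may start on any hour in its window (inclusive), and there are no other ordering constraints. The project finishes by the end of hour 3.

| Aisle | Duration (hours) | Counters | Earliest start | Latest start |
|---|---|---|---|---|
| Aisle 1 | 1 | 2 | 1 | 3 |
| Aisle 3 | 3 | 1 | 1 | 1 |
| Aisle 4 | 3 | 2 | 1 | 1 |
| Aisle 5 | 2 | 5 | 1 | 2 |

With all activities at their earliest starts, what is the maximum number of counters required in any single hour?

10

Early-start schedule: Aisle 1@1, Aisle 3@1, Aisle 4@1, Aisle 5@1.
Load per hour: hour 1: 10, hour 2: 8, hour 3: 3.
Peak is 10.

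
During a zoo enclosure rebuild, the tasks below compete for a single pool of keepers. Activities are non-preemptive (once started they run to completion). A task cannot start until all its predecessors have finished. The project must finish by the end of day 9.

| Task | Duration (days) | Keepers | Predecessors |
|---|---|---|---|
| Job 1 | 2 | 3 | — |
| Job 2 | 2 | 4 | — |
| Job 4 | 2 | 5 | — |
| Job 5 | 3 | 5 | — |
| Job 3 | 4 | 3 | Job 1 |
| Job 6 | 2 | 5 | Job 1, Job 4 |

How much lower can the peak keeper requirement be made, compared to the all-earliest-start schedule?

9

Early-start peak: d1:17  d2:17  d3:13  d4:8  d5:3  d6:3  d7:0  d8:0  d9:0 ⇒ 17.
Leveled (Job 1@1, Job 2@1, Job 4@3, Job 5@5, Job 3@3, Job 6@8): d1:7  d2:7  d3:8  d4:8  d5:8  d6:8  d7:5  d8:5  d9:5 ⇒ 8.
Reduction 17 − 8 = 9.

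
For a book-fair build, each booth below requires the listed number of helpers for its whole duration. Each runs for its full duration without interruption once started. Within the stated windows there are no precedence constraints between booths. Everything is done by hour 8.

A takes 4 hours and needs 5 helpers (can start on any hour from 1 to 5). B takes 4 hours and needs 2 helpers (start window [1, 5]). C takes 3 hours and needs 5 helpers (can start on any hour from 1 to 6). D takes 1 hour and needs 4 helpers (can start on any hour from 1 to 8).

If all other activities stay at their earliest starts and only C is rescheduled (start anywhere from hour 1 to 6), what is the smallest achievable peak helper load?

11

C@1: h1:16  h2:12  h3:12  h4:7  h5:0  h6:0  h7:0  h8:0 → peak 16
C@2: h1:11  h2:12  h3:12  h4:12  h5:0  h6:0  h7:0  h8:0 → peak 12
C@3: h1:11  h2:7  h3:12  h4:12  h5:5  h6:0  h7:0  h8:0 → peak 12
C@4: h1:11  h2:7  h3:7  h4:12  h5:5  h6:5  h7:0  h8:0 → peak 12
C@5: h1:11  h2:7  h3:7  h4:7  h5:5  h6:5  h7:5  h8:0 → peak 11
C@6: h1:11  h2:7  h3:7  h4:7  h5:0  h6:5  h7:5  h8:5 → peak 11
Best is C@5, peak 11.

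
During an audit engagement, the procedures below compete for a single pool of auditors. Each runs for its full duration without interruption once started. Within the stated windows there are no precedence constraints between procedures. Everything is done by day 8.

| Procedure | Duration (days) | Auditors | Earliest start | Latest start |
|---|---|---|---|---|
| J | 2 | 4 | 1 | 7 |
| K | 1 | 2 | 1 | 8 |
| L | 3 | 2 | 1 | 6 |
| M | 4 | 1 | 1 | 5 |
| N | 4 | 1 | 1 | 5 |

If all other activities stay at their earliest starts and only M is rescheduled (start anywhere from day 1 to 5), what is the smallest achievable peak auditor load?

9

M@1: d1:10  d2:8  d3:4  d4:2  d5:0  d6:0  d7:0  d8:0 → peak 10
M@2: d1:9  d2:8  d3:4  d4:2  d5:1  d6:0  d7:0  d8:0 → peak 9
M@3: d1:9  d2:7  d3:4  d4:2  d5:1  d6:1  d7:0  d8:0 → peak 9
M@4: d1:9  d2:7  d3:3  d4:2  d5:1  d6:1  d7:1  d8:0 → peak 9
M@5: d1:9  d2:7  d3:3  d4:1  d5:1  d6:1  d7:1  d8:1 → peak 9
Best is M@2, peak 9.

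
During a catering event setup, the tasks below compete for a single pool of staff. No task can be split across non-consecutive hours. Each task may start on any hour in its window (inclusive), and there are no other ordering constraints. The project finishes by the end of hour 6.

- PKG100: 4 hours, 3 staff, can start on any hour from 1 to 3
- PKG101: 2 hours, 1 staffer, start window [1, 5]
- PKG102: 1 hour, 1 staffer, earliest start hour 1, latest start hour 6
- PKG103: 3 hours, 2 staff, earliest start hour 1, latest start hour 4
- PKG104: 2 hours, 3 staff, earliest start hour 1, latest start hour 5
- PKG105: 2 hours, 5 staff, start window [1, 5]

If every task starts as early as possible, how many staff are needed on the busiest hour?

15

Early-start schedule: PKG100@1, PKG101@1, PKG102@1, PKG103@1, PKG104@1, PKG105@1.
Load per hour: hour 1: 15, hour 2: 14, hour 3: 5, hour 4: 3, hour 5: 0, hour 6: 0.
Peak is 15.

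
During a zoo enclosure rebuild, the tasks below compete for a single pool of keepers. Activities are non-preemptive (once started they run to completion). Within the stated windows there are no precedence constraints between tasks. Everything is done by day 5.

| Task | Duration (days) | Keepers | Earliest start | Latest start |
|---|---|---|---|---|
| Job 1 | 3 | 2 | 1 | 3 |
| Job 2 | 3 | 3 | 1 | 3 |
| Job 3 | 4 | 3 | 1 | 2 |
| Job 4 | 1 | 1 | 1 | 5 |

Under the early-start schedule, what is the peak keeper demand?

Early-start schedule: Job 1@1, Job 2@1, Job 3@1, Job 4@1.
Load per day: day 1: 9, day 2: 8, day 3: 8, day 4: 3, day 5: 0.
Peak is 9.

9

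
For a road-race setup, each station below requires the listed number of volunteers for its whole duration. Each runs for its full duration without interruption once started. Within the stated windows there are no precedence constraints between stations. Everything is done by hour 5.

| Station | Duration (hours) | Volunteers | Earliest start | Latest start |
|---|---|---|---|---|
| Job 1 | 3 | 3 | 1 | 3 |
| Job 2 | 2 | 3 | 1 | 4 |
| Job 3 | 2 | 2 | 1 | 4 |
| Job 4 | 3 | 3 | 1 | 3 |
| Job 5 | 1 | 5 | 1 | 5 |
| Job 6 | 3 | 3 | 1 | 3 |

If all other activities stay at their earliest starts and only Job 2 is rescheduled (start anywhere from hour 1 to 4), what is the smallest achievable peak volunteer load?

16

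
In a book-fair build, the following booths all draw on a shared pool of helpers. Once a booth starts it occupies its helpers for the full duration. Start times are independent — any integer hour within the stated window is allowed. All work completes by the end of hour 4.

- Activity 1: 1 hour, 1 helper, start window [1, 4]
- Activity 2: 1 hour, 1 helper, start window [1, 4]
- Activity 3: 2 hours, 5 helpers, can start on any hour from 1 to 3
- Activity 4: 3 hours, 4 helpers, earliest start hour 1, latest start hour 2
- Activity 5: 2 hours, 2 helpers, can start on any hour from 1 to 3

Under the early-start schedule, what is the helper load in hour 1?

At early start, hour 1 has: Activity 1, Activity 2, Activity 3, Activity 4, Activity 5.
Demand: 1 + 1 + 5 + 4 + 2 = 13.

13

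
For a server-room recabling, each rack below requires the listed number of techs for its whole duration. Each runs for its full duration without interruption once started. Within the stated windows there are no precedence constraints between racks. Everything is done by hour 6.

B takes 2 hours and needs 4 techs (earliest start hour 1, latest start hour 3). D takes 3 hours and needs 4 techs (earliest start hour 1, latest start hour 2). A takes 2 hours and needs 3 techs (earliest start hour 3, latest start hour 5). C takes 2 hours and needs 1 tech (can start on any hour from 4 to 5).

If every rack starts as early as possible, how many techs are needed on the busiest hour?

8

Early-start schedule: B@1, D@1, A@3, C@4.
Load per hour: hour 1: 8, hour 2: 8, hour 3: 7, hour 4: 4, hour 5: 1, hour 6: 0.
Peak is 8.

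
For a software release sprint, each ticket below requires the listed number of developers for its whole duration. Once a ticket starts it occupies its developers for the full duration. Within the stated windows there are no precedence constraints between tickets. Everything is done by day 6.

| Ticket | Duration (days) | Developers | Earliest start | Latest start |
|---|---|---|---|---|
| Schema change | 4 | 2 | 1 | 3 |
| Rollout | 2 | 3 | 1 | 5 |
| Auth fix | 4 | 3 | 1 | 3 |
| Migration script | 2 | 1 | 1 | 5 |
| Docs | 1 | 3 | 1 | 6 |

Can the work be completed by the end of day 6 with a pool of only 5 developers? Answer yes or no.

Total developer-days = 31; over 6 days the average is 31/6 > 5, so some day must exceed 5.

no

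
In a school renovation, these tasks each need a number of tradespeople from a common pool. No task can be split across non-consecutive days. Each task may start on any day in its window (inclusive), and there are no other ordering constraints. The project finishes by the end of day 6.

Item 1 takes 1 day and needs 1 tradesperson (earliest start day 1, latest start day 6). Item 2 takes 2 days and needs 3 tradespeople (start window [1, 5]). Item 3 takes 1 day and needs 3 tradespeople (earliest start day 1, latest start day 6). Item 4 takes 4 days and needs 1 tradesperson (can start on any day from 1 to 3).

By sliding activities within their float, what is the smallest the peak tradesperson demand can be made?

Early-start (Item 1@1, Item 2@1, Item 3@1, Item 4@1) gives peak 8: d1:8  d2:4  d3:1  d4:1  d5:0  d6:0.
Shift Item 3→3, Item 4→2.
Schedule Item 1@1, Item 2@1, Item 3@3, Item 4@2: d1:4  d2:4  d3:4  d4:1  d5:1  d6:0 — peak 4.

4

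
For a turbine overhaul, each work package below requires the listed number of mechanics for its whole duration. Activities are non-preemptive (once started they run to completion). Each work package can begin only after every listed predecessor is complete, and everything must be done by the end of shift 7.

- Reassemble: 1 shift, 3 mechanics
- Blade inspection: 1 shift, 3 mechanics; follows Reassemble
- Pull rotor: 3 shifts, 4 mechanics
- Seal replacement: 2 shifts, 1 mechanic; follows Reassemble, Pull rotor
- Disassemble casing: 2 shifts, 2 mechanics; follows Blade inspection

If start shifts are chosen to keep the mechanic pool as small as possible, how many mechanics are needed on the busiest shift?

Early-start (Reassemble@1, Blade inspection@2, Pull rotor@1, Seal replacement@4, Disassemble casing@3) gives peak 7: s1:7  s2:7  s3:6  s4:3  s5:1  s6:0  s7:0.
Shift Pull rotor→3, Seal replacement→6, Disassemble casing→6.
Schedule Reassemble@1, Blade inspection@2, Pull rotor@3, Seal replacement@6, Disassemble casing@6: s1:3  s2:3  s3:4  s4:4  s5:4  s6:3  s7:3 — peak 4.
Total mechanic-shifts = 24 over 7 shifts ⇒ peak ≥ ⌈24/7⌉ = 4, so 4 is optimal.

4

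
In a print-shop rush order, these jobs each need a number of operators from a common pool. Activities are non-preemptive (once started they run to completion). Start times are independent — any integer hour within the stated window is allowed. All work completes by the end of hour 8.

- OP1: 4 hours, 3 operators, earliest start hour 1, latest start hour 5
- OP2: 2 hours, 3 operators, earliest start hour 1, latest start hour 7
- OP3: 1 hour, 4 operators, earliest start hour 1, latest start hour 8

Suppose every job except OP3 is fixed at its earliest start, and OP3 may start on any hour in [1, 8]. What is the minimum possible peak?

OP3@1: h1:10  h2:6  h3:3  h4:3  h5:0  h6:0  h7:0  h8:0 → peak 10
OP3@2: h1:6  h2:10  h3:3  h4:3  h5:0  h6:0  h7:0  h8:0 → peak 10
OP3@3: h1:6  h2:6  h3:7  h4:3  h5:0  h6:0  h7:0  h8:0 → peak 7
OP3@4: h1:6  h2:6  h3:3  h4:7  h5:0  h6:0  h7:0  h8:0 → peak 7
OP3@5: h1:6  h2:6  h3:3  h4:3  h5:4  h6:0  h7:0  h8:0 → peak 6
OP3@6: h1:6  h2:6  h3:3  h4:3  h5:0  h6:4  h7:0  h8:0 → peak 6
OP3@7: h1:6  h2:6  h3:3  h4:3  h5:0  h6:0  h7:4  h8:0 → peak 6
OP3@8: h1:6  h2:6  h3:3  h4:3  h5:0  h6:0  h7:0  h8:4 → peak 6
Best is OP3@5, peak 6.

6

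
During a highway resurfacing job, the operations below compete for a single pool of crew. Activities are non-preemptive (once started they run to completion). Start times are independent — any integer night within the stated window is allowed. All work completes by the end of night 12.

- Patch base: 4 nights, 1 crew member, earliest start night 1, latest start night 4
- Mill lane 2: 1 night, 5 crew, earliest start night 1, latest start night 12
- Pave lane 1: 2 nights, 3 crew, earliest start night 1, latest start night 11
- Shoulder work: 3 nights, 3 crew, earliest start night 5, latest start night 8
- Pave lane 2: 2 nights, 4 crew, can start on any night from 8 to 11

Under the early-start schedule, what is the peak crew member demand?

Early-start schedule: Patch base@1, Mill lane 2@1, Pave lane 1@1, Shoulder work@5, Pave lane 2@8.
Load per night: night 1: 9, night 2: 4, night 3: 1, night 4: 1, night 5: 3, night 6: 3, night 7: 3, night 8: 4, night 9: 4, night 10: 0, night 11: 0, night 12: 0.
Peak is 9.

9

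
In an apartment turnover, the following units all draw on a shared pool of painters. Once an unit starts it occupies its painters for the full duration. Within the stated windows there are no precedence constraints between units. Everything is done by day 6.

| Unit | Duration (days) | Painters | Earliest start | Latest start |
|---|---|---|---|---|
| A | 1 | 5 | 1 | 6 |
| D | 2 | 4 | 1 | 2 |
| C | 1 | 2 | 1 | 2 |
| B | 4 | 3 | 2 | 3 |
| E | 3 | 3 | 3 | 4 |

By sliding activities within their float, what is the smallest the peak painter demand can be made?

Early-start (A@1, D@1, C@1, B@2, E@3) gives peak 11: d1:11  d2:7  d3:6  d4:6  d5:6  d6:0.
Shift D→2, E→4.
Schedule A@1, D@2, C@1, B@2, E@4: d1:7  d2:7  d3:7  d4:6  d5:6  d6:3 — peak 7.

7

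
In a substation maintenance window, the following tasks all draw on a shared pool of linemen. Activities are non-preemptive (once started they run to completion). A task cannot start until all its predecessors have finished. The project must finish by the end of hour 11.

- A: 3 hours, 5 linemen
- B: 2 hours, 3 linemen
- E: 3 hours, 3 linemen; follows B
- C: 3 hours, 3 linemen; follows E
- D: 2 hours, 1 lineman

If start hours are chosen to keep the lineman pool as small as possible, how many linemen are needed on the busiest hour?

5

Early-start (A@1, B@1, E@3, C@6, D@1) gives peak 9: h1:9  h2:9  h3:8  h4:3  h5:3  h6:3  h7:3  h8:3  h9:0  h10:0  h11:0.
Shift B→4, E→6, C→9, D→4.
Schedule A@1, B@4, E@6, C@9, D@4: h1:5  h2:5  h3:5  h4:4  h5:4  h6:3  h7:3  h8:3  h9:3  h10:3  h11:3 — peak 5.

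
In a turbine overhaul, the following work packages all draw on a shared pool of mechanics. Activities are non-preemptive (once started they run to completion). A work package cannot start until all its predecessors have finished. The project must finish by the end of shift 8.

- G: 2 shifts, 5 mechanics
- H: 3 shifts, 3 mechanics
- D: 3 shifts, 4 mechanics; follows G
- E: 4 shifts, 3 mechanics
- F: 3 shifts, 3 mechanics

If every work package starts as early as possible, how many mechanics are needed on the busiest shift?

Early-start schedule: G@1, H@1, D@3, E@1, F@1.
Load per shift: shift 1: 14, shift 2: 14, shift 3: 13, shift 4: 7, shift 5: 4, shift 6: 0, shift 7: 0, shift 8: 0.
Peak is 14.

14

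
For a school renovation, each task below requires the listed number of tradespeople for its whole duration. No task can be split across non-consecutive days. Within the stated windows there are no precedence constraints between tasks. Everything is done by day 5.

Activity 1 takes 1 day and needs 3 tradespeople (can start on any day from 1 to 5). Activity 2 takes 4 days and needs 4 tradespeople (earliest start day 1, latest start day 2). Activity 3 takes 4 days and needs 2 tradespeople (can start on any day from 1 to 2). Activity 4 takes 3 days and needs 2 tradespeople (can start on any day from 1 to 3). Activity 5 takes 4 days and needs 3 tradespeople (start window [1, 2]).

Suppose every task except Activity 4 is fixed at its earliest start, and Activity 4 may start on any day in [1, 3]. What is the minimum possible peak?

12

Activity 4@1: d1:14  d2:11  d3:11  d4:9  d5:0 → peak 14
Activity 4@2: d1:12  d2:11  d3:11  d4:11  d5:0 → peak 12
Activity 4@3: d1:12  d2:9  d3:11  d4:11  d5:2 → peak 12
Best is Activity 4@2, peak 12.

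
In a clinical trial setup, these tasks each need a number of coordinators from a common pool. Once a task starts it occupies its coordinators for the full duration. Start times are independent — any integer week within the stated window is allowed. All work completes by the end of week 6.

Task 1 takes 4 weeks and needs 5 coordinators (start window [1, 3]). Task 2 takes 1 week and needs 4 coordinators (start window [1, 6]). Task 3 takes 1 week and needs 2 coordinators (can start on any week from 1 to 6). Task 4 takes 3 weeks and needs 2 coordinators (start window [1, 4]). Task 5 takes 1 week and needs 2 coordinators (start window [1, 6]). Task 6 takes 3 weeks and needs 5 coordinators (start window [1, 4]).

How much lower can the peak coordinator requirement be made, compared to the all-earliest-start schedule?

Early-start peak: w1:20  w2:12  w3:12  w4:5  w5:0  w6:0 ⇒ 20.
Leveled (Task 1@1, Task 2@5, Task 3@1, Task 4@1, Task 5@2, Task 6@4): w1:9  w2:9  w3:7  w4:10  w5:9  w6:5 ⇒ 10.
Reduction 20 − 10 = 10.

10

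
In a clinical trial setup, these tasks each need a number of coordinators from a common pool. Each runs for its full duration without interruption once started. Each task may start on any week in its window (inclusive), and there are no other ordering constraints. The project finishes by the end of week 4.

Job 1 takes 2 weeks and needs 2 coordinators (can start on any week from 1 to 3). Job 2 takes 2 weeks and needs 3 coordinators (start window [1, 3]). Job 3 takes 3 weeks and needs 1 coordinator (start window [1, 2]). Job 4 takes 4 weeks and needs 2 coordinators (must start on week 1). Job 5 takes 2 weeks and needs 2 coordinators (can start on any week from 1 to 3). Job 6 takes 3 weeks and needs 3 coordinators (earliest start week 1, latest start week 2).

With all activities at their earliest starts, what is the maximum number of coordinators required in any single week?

13

Early-start schedule: Job 1@1, Job 2@1, Job 3@1, Job 4@1, Job 5@1, Job 6@1.
Load per week: week 1: 13, week 2: 13, week 3: 6, week 4: 2.
Peak is 13.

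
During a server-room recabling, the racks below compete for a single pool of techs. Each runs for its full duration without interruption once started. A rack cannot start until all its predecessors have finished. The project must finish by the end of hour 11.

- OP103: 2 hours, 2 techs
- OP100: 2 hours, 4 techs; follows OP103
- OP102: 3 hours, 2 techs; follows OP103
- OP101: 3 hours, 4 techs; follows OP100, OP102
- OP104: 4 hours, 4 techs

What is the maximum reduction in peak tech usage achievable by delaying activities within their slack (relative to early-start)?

4

Early-start peak: h1:6  h2:6  h3:10  h4:10  h5:2  h6:4  h7:4  h8:4  h9:0  h10:0  h11:0 ⇒ 10.
Leveled (OP103@1, OP100@3, OP102@3, OP101@9, OP104@5): h1:2  h2:2  h3:6  h4:6  h5:6  h6:4  h7:4  h8:4  h9:4  h10:4  h11:4 ⇒ 6.
Reduction 10 − 6 = 4.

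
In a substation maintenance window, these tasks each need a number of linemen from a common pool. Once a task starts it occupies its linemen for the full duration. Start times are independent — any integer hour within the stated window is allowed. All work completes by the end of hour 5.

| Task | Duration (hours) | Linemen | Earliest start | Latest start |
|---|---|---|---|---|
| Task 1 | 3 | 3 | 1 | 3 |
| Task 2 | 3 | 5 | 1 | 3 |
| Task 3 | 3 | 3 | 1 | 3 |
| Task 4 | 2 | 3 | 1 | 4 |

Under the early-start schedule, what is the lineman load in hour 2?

At early start, hour 2 has: Task 1, Task 2, Task 3, Task 4.
Demand: 3 + 5 + 3 + 3 = 14.

14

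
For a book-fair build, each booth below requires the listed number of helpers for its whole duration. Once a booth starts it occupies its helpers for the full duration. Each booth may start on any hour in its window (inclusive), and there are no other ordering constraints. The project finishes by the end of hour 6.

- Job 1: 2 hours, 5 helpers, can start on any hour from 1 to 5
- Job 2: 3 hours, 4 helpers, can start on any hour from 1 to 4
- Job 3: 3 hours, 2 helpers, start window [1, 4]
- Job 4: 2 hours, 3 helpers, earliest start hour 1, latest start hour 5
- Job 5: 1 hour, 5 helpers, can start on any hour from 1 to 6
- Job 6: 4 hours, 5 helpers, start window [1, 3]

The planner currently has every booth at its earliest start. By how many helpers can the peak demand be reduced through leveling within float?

Early-start peak: h1:24  h2:19  h3:11  h4:5  h5:0  h6:0 ⇒ 24.
Leveled (Job 1@1, Job 2@1, Job 3@1, Job 4@4, Job 5@6, Job 6@3): h1:11  h2:11  h3:11  h4:8  h5:8  h6:10 ⇒ 11.
Reduction 24 − 11 = 13.

13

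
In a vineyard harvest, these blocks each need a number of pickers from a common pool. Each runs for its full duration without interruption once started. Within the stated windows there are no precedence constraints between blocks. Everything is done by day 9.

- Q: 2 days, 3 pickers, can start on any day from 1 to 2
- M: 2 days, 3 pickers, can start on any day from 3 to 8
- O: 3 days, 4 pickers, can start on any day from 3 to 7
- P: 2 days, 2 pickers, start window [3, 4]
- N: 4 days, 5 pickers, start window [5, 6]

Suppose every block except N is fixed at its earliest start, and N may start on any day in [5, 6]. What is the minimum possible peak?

N@5: d1:3  d2:3  d3:9  d4:9  d5:9  d6:5  d7:5  d8:5  d9:0 → peak 9
N@6: d1:3  d2:3  d3:9  d4:9  d5:4  d6:5  d7:5  d8:5  d9:5 → peak 9
Best is N@5, peak 9.

9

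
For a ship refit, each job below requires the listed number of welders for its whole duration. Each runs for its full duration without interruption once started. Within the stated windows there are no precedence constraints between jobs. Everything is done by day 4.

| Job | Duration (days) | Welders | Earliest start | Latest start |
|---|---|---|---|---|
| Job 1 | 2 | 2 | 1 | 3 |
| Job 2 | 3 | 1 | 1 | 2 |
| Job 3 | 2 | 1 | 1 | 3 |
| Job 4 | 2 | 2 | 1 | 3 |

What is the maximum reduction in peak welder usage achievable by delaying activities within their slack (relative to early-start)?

2

Early-start peak: d1:6  d2:6  d3:1  d4:0 ⇒ 6.
Leveled (Job 1@1, Job 2@1, Job 3@1, Job 4@3): d1:4  d2:4  d3:3  d4:2 ⇒ 4.
Reduction 6 − 4 = 2.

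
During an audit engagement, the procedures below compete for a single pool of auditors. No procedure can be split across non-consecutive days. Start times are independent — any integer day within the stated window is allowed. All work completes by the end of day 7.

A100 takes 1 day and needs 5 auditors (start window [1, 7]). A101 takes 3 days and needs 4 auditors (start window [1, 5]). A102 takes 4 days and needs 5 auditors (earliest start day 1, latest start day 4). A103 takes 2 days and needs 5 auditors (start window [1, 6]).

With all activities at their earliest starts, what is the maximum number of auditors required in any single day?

19

Early-start schedule: A100@1, A101@1, A102@1, A103@1.
Load per day: day 1: 19, day 2: 14, day 3: 9, day 4: 5, day 5: 0, day 6: 0, day 7: 0.
Peak is 19.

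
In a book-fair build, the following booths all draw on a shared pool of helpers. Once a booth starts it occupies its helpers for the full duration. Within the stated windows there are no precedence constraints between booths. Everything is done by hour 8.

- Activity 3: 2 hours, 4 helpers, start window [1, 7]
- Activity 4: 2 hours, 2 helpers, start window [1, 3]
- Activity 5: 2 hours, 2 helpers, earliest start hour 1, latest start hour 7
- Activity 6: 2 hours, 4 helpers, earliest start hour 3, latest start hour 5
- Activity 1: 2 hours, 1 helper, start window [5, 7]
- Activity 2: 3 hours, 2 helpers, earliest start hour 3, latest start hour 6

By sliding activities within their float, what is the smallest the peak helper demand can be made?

Early-start (Activity 3@1, Activity 4@1, Activity 5@1, Activity 6@3, Activity 1@5, Activity 2@3) gives peak 8: h1:8  h2:8  h3:6  h4:6  h5:3  h6:1  h7:0  h8:0.
Shift Activity 5→3, Activity 2→5.
Schedule Activity 3@1, Activity 4@1, Activity 5@3, Activity 6@3, Activity 1@5, Activity 2@5: h1:6  h2:6  h3:6  h4:6  h5:3  h6:3  h7:2  h8:0 — peak 6.

6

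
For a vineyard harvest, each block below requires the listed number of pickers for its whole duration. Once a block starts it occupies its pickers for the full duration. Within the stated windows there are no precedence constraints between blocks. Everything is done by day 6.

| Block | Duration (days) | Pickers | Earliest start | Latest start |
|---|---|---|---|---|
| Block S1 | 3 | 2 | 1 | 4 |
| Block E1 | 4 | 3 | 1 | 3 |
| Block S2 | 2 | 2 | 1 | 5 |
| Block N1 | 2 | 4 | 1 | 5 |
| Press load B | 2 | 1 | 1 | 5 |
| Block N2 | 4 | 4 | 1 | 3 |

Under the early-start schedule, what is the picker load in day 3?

9

At early start, day 3 has: Block S1, Block E1, Block N2.
Demand: 2 + 3 + 4 = 9.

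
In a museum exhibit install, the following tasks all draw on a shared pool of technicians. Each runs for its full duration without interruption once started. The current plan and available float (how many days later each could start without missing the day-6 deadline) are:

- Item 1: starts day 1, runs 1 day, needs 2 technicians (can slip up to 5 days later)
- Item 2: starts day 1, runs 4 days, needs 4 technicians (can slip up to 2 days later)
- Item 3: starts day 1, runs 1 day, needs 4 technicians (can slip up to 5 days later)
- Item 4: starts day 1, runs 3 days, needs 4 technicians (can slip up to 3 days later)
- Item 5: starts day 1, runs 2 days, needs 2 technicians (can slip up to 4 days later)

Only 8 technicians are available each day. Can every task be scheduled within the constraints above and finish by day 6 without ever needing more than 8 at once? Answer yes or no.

Schedule Item 1@1, Item 2@1, Item 3@2, Item 4@3, Item 5@5: d1:6  d2:8  d3:8  d4:8  d5:6  d6:2 — peak 8 ≤ 8.

yes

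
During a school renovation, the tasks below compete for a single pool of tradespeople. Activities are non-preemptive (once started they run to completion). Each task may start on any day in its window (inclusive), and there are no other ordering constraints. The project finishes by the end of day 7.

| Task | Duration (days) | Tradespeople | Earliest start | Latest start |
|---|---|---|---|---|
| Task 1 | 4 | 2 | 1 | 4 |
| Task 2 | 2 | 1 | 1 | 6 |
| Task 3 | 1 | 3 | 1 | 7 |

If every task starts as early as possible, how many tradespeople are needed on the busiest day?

Early-start schedule: Task 1@1, Task 2@1, Task 3@1.
Load per day: day 1: 6, day 2: 3, day 3: 2, day 4: 2, day 5: 0, day 6: 0, day 7: 0.
Peak is 6.

6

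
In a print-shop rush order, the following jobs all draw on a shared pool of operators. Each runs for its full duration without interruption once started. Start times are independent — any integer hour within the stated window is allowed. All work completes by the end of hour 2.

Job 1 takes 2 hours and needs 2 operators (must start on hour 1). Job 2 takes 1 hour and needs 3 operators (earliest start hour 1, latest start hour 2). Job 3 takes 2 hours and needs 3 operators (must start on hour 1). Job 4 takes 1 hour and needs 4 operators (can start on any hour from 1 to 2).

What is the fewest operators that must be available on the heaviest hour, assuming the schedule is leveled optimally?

9

Early-start (Job 1@1, Job 2@1, Job 3@1, Job 4@1) gives peak 12: h1:12  h2:5.
Shift Job 4→2.
Schedule Job 1@1, Job 2@1, Job 3@1, Job 4@2: h1:8  h2:9 — peak 9.
Total operator-hours = 17 over 2 hours ⇒ peak ≥ ⌈17/2⌉ = 9, so 9 is optimal.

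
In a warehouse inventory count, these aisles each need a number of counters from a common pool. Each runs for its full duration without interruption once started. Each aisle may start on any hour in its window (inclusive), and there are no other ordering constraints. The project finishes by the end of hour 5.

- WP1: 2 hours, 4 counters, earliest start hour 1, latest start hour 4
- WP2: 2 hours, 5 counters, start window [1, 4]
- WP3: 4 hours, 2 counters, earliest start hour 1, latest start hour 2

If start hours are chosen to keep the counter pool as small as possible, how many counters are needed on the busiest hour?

Early-start (WP1@1, WP2@1, WP3@1) gives peak 11: h1:11  h2:11  h3:2  h4:2  h5:0.
Shift WP2→3.
Schedule WP1@1, WP2@3, WP3@1: h1:6  h2:6  h3:7  h4:7  h5:0 — peak 7.

7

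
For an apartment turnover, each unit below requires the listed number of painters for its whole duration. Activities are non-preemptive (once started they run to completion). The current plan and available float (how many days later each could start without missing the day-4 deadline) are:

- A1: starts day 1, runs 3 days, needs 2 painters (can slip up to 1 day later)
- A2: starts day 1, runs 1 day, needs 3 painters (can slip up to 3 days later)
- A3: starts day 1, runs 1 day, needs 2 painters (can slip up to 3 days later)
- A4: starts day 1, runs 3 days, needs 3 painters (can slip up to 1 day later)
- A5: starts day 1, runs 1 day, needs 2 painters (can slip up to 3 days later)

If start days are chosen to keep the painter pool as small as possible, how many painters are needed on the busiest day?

Early-start (A1@1, A2@1, A3@1, A4@1, A5@1) gives peak 12: d1:12  d2:5  d3:5  d4:0.
Shift A2→4, A4→2.
Schedule A1@1, A2@4, A3@1, A4@2, A5@1: d1:6  d2:5  d3:5  d4:6 — peak 6.
Total painter-days = 22 over 4 days ⇒ peak ≥ ⌈22/4⌉ = 6, so 6 is optimal.

6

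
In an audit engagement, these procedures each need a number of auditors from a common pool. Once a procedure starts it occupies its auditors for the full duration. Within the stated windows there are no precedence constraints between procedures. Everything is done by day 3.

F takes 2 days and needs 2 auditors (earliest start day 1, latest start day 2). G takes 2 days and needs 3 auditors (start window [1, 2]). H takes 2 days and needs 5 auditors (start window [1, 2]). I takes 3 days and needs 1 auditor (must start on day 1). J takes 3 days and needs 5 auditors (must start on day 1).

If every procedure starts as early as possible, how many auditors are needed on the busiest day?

16

Early-start schedule: F@1, G@1, H@1, I@1, J@1.
Load per day: day 1: 16, day 2: 16, day 3: 6.
Peak is 16.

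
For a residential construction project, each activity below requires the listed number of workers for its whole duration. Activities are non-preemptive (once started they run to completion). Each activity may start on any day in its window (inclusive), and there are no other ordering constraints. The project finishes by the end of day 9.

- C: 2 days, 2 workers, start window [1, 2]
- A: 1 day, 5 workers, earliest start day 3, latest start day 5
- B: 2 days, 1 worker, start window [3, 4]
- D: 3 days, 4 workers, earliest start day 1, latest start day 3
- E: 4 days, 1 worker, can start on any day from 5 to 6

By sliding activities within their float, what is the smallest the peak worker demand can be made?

6

Early-start (C@1, A@3, B@3, D@1, E@5) gives peak 10: d1:6  d2:6  d3:10  d4:1  d5:1  d6:1  d7:1  d8:1  d9:0.
Shift A→4.
Schedule C@1, A@4, B@3, D@1, E@5: d1:6  d2:6  d3:5  d4:6  d5:1  d6:1  d7:1  d8:1  d9:0 — peak 6.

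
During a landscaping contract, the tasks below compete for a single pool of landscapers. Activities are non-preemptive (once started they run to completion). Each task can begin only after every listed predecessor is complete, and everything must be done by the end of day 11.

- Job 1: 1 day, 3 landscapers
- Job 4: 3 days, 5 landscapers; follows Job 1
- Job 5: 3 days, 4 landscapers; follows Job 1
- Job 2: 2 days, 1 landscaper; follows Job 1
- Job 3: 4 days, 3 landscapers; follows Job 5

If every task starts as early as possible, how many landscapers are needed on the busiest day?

10

Early-start schedule: Job 1@1, Job 4@2, Job 5@2, Job 2@2, Job 3@5.
Load per day: day 1: 3, day 2: 10, day 3: 10, day 4: 9, day 5: 3, day 6: 3, day 7: 3, day 8: 3, day 9: 0, day 10: 0, day 11: 0.
Peak is 10.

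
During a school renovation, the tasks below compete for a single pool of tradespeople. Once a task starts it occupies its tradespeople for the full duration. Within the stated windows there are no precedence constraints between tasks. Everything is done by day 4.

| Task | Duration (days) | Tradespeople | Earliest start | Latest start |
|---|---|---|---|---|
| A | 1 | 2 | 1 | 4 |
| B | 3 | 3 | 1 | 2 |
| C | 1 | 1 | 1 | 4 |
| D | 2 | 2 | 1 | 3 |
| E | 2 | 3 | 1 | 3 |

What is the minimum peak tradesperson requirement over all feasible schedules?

6

Early-start (A@1, B@1, C@1, D@1, E@1) gives peak 11: d1:11  d2:8  d3:3  d4:0.
Shift B→2, E→3.
Schedule A@1, B@2, C@1, D@1, E@3: d1:5  d2:5  d3:6  d4:6 — peak 6.
Total tradesperson-days = 22 over 4 days ⇒ peak ≥ ⌈22/4⌉ = 6, so 6 is optimal.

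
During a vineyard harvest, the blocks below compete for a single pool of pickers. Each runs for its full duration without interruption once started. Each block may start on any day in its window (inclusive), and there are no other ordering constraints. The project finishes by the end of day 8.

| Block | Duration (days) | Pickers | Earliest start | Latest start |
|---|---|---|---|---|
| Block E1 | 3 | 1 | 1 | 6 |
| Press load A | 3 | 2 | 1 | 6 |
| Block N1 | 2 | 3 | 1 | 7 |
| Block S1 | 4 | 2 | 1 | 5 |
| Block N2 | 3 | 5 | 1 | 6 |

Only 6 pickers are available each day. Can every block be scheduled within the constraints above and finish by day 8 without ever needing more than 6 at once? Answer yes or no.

yes

Schedule Block E1@1, Press load A@1, Block N1@4, Block S1@1, Block N2@6: d1:5  d2:5  d3:5  d4:5  d5:3  d6:5  d7:5  d8:5 — peak 5 ≤ 6.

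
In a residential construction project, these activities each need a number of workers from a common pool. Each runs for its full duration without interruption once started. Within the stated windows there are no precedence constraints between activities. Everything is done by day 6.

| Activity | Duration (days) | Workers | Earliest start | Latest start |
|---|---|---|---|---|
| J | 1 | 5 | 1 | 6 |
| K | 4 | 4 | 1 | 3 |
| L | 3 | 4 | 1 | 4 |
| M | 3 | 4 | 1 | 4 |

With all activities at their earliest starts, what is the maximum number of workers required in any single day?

17

Early-start schedule: J@1, K@1, L@1, M@1.
Load per day: day 1: 17, day 2: 12, day 3: 12, day 4: 4, day 5: 0, day 6: 0.
Peak is 17.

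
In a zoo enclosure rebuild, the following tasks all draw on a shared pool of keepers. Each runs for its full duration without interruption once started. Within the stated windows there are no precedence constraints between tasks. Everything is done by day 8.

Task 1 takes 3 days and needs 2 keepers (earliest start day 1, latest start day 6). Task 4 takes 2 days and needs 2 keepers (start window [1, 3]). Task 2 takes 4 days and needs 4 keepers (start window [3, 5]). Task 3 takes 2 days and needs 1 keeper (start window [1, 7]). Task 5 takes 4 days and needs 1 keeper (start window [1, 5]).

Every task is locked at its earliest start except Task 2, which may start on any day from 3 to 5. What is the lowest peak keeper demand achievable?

6

Task 2@3: d1:6  d2:6  d3:7  d4:5  d5:4  d6:4  d7:0  d8:0 → peak 7
Task 2@4: d1:6  d2:6  d3:3  d4:5  d5:4  d6:4  d7:4  d8:0 → peak 6
Task 2@5: d1:6  d2:6  d3:3  d4:1  d5:4  d6:4  d7:4  d8:4 → peak 6
Best is Task 2@4, peak 6.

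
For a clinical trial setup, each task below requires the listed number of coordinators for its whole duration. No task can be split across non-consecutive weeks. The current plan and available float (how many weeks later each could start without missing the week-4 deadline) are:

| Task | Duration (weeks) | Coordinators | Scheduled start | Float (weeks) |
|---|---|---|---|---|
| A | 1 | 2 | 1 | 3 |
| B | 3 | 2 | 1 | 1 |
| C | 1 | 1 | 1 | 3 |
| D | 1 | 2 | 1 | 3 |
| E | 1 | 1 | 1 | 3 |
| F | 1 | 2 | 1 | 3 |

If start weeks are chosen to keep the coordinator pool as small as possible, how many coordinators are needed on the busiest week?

4

Early-start (A@1, B@1, C@1, D@1, E@1, F@1) gives peak 10: w1:10  w2:2  w3:2  w4:0.
Shift C→2, D→3, E→2, F→4.
Schedule A@1, B@1, C@2, D@3, E@2, F@4: w1:4  w2:4  w3:4  w4:2 — peak 4.
Total coordinator-weeks = 14 over 4 weeks ⇒ peak ≥ ⌈14/4⌉ = 4, so 4 is optimal.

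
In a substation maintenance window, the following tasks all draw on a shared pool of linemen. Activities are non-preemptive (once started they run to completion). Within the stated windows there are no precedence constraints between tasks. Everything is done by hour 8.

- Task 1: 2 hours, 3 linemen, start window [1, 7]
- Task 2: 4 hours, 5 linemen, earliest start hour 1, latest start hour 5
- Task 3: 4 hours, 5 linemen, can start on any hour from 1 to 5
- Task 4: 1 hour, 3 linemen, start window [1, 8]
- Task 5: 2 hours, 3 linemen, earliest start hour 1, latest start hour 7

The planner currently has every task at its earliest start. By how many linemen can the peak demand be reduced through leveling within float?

Early-start peak: h1:19  h2:16  h3:10  h4:10  h5:0  h6:0  h7:0  h8:0 ⇒ 19.
Leveled (Task 1@1, Task 2@1, Task 3@5, Task 4@3, Task 5@4): h1:8  h2:8  h3:8  h4:8  h5:8  h6:5  h7:5  h8:5 ⇒ 8.
Reduction 19 − 8 = 11.

11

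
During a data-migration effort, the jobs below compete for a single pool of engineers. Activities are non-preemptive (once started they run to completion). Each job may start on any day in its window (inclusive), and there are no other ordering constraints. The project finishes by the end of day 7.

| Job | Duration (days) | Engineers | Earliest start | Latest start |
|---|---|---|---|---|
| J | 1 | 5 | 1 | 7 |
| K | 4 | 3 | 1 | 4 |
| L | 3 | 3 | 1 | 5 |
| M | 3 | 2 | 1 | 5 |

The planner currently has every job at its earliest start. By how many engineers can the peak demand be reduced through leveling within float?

7

Early-start peak: d1:13  d2:8  d3:8  d4:3  d5:0  d6:0  d7:0 ⇒ 13.
Leveled (J@1, K@2, L@2, M@5): d1:5  d2:6  d3:6  d4:6  d5:5  d6:2  d7:2 ⇒ 6.
Reduction 13 − 6 = 7.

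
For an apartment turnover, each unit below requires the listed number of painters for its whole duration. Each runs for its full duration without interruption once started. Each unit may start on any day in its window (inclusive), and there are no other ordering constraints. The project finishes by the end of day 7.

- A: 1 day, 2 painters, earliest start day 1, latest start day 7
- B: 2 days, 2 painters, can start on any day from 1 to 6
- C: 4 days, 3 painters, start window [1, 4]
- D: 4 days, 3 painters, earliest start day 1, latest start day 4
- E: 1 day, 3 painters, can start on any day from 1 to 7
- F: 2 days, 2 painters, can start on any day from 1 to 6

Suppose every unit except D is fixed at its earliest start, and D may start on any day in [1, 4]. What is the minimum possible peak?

D@1: d1:15  d2:10  d3:6  d4:6  d5:0  d6:0  d7:0 → peak 15
D@2: d1:12  d2:10  d3:6  d4:6  d5:3  d6:0  d7:0 → peak 12
D@3: d1:12  d2:7  d3:6  d4:6  d5:3  d6:3  d7:0 → peak 12
D@4: d1:12  d2:7  d3:3  d4:6  d5:3  d6:3  d7:3 → peak 12
Best is D@2, peak 12.

12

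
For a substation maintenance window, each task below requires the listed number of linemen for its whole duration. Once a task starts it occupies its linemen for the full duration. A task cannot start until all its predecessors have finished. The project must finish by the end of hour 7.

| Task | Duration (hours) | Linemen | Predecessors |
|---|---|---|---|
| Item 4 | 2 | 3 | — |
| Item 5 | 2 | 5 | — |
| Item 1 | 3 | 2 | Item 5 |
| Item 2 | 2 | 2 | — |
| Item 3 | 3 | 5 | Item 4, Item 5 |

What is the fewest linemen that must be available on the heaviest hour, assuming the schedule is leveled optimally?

7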